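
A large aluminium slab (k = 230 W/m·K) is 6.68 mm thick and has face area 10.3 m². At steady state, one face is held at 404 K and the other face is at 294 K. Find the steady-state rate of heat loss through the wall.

Q = kA·ΔT/L = 230 × 10.3 × |404 K − 294 K| / 0.00668 = 3.90×10^7 W

Q = 3.90×10^7 W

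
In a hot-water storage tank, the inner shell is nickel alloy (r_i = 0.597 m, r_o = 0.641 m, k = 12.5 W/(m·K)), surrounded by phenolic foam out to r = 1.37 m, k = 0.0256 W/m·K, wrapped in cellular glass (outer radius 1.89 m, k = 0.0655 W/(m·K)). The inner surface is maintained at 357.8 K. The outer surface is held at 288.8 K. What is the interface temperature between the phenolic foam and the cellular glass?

Series thermal resistances, inner to outer:
  R_nickel alloy = (1/0.597 − 1/0.641)/(4πk) = 0.1150/(4π·12.5) = 7.320×10^-4 K/W
  R_phenolic foam = (1/0.641 − 1/1.37)/(4πk) = 0.8301/(4π·0.0256) = 2.580 K/W
  R_cellular glass = (1/1.37 − 1/1.89)/(4πk) = 0.2008/(4π·0.0655) = 0.2440 K/W
ΣR = 7.320×10^-4 + 2.580 + 0.2440 = 2.825 K/W
Q = ΔT/ΣR = (357.8 K − 288.8 K)/2.825 = 24.42 W
From the inner boundary to the phenolic foam/cellular glass interface, ΣR_partial = 2.581 K/W.
T_interface = T_in − Q·ΣR_partial = 357.8 K − (24.42)(2.581) = 294.8 K

T = 294.8 K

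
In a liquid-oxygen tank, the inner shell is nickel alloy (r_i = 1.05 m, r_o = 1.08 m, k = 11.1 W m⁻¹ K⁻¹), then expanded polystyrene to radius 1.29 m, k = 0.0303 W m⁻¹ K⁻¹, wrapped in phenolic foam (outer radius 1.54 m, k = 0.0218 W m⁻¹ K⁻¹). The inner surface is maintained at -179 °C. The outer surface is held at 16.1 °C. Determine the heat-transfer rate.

Q = 228 W

Treat each layer as a resistance in series:
  R_nickel alloy = (1/1.05 − 1/1.08)/(4πk) = 0.02646/(4π·11.1) = 1.897×10^-4 K/W
  R_expanded polystyrene = (1/1.08 − 1/1.29)/(4πk) = 0.1507/(4π·0.0303) = 0.3959 K/W
  R_phenolic foam = (1/1.29 − 1/1.54)/(4πk) = 0.1258/(4π·0.0218) = 0.4594 K/W
ΣR = 1.897×10^-4 + 0.3959 + 0.4594 = 0.8555 K/W
Q = ΔT/ΣR = (-179 °C − 16.1 °C)/0.8555 = -228 W
(Negative Q ⇒ heat flows inward; heat gain = 228 W.)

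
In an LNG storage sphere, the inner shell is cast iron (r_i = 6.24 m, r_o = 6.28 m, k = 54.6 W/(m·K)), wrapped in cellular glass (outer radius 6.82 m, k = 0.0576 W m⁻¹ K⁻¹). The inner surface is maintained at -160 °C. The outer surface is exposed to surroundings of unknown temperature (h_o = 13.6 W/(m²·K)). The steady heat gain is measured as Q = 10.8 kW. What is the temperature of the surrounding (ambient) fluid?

Series resistances:
  R_cast iron = (1/6.24 − 1/6.28)/(4πk) = 0.001021/(4π·54.6) = 1.488×10^-6 K/W
  R_cellular glass = (1/6.28 − 1/6.82)/(4πk) = 0.01261/(4π·0.0576) = 0.01742 K/W
  R_conv,out = 1/(4πr²h) = 1/(4π·6.82²·13.6) = 1.258×10^-4 K/W
ΣR = 0.01755 K/W
ΔT = Q·ΣR = 10800 × 0.01755 = 189.5 K
Heat flows inward, so T_out = T_in + ΔT = -160 + 189.5 = 29.5 °C

T_out = 29.5 °C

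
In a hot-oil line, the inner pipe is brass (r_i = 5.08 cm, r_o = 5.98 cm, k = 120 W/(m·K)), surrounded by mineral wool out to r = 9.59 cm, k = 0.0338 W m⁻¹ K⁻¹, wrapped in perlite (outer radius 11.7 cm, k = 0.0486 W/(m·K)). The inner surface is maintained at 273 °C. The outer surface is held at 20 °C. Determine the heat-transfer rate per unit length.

Q' = 88.0 W/m

Series thermal resistances, inner to outer:
  R'_brass = ln(0.0598/0.0508)/(2πk) = 0.1631/(2π·120) = 2.163×10^-4 m·K/W
  R'_mineral wool = ln(0.0959/0.0598)/(2πk) = 0.4723/(2π·0.0338) = 2.224 m·K/W
  R'_perlite = ln(0.117/0.0959)/(2πk) = 0.1989/(2π·0.0486) = 0.6513 m·K/W
ΣR = 2.163×10^-4 + 2.224 + 0.6513 = 2.876 m·K/W
Q' = ΔT/ΣR = (273 °C − 20 °C)/2.876 = 88.0 W/m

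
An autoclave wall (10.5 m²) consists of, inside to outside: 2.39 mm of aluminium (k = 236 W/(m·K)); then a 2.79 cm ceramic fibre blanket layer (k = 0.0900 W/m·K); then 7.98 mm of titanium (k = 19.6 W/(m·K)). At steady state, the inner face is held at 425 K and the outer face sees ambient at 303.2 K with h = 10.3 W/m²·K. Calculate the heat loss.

Q = 3140 W

Treat each layer as a resistance in series:
  R_aluminium = L/(kA) = 0.00239/(236·10.5) = 9.645×10^-7 K/W
  R_ceramic fibre blanket = L/(kA) = 0.0279/(0.0900·10.5) = 0.02952 K/W
  R_titanium = L/(kA) = 0.00798/(19.6·10.5) = 3.878×10^-5 K/W
  R_conv,out = 1/(hA) = 1/(10.3·10.5) = 0.009246 K/W
ΣR = 9.645×10^-7 + 0.02952 + 3.878×10^-5 + 0.009246 = 0.03881 K/W
Q = ΔT/ΣR = (425 K − 303.2 K)/0.03881 = 3140 W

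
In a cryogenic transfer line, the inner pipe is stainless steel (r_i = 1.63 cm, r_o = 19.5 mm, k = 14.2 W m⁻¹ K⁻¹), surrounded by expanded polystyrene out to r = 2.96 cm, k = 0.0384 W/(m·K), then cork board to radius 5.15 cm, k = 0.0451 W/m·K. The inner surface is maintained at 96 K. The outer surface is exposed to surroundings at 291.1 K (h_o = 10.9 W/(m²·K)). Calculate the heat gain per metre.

Q' = 49.1 W/m

Series thermal resistances, inner to outer:
  R'_stainless steel = ln(0.0195/0.0163)/(2πk) = 0.1792/(2π·14.2) = 0.002009 m·K/W
  R'_expanded polystyrene = ln(0.0296/0.0195)/(2πk) = 0.4174/(2π·0.0384) = 1.730 m·K/W
  R'_cork board = ln(0.0515/0.0296)/(2πk) = 0.5538/(2π·0.0451) = 1.954 m·K/W
  R'_conv,out = 1/(2πr h) = 1/(2π·0.0515·10.9) = 0.2835 m·K/W
ΣR = 0.002009 + 1.730 + 1.954 + 0.2835 = 3.970 m·K/W
Q' = ΔT/ΣR = (96 K − 291.1 K)/3.970 = -49.1 W/m
(Negative Q' ⇒ heat flows inward; heat gain = 49.1 W/m.)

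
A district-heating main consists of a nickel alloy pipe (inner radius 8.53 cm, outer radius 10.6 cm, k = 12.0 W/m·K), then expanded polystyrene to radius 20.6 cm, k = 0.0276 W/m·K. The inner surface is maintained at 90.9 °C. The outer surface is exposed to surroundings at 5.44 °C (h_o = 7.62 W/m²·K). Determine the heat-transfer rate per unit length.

Treat each layer as a resistance in series:
  R'_nickel alloy = ln(0.106/0.0853)/(2πk) = 0.2173/(2π·12.0) = 0.002882 m·K/W
  R'_expanded polystyrene = ln(0.206/0.106)/(2πk) = 0.6644/(2π·0.0276) = 3.831 m·K/W
  R'_conv,out = 1/(2πr h) = 1/(2π·0.206·7.62) = 0.1014 m·K/W
ΣR = 0.002882 + 3.831 + 0.1014 = 3.935 m·K/W
Q' = ΔT/ΣR = (90.9 °C − 5.44 °C)/3.935 = 21.7 W/m

Q' = 21.7 W/m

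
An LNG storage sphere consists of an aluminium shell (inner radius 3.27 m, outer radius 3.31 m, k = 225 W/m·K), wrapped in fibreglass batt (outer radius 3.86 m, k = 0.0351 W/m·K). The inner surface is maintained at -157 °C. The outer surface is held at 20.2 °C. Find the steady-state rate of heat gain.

Q = 1820 W

Series thermal resistances, inner to outer:
  R_aluminium = (1/3.27 − 1/3.31)/(4πk) = 0.003696/(4π·225) = 1.307×10^-6 K/W
  R_fibreglass batt = (1/3.31 − 1/3.86)/(4πk) = 0.04305/(4π·0.0351) = 0.09760 K/W
ΣR = 1.307×10^-6 + 0.09760 = 0.09760 K/W
Q = ΔT/ΣR = (-157 °C − 20.2 °C)/0.09760 = -1820 W
(Negative Q ⇒ heat flows inward; heat gain = 1820 W.)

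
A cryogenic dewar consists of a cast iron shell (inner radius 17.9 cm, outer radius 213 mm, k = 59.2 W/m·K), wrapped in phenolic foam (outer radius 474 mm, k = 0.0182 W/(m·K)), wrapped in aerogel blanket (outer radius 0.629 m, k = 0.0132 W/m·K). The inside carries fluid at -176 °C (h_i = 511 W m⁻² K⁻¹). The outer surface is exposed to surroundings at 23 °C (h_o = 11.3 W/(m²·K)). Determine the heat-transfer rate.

Q = 13.8 W

Resistance network (inner→outer):
  R_conv,in = 1/(4πr²h) = 1/(4π·0.179²·511) = 0.004860 K/W
  R_cast iron = (1/0.179 − 1/0.213)/(4πk) = 0.8918/(4π·59.2) = 0.001199 K/W
  R_phenolic foam = (1/0.213 − 1/0.474)/(4πk) = 2.585/(4π·0.0182) = 11.30 K/W
  R_aerogel blanket = (1/0.474 − 1/0.629)/(4πk) = 0.5199/(4π·0.0132) = 3.134 K/W
  R_conv,out = 1/(4πr²h) = 1/(4π·0.629²·11.3) = 0.01780 K/W
ΣR = 0.004860 + 0.001199 + 11.30 + 3.134 + 0.01780 = 14.46 K/W
Q = ΔT/ΣR = (-176 °C − 23 °C)/14.46 = -13.8 W
(Negative Q ⇒ heat flows inward; heat gain = 13.8 W.)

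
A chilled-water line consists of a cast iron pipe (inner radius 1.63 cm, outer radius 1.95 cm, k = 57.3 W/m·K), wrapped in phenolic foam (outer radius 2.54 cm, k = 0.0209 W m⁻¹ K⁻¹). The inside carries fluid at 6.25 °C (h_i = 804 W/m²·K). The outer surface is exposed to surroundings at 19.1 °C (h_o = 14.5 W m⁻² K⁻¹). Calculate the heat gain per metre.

Resistance network (inner→outer):
  R'_conv,in = 1/(2πr h) = 1/(2π·0.0163·804) = 0.01214 m·K/W
  R'_cast iron = ln(0.0195/0.0163)/(2πk) = 0.1792/(2π·57.3) = 4.979×10^-4 m·K/W
  R'_phenolic foam = ln(0.0254/0.0195)/(2πk) = 0.2643/(2π·0.0209) = 2.013 m·K/W
  R'_conv,out = 1/(2πr h) = 1/(2π·0.0254·14.5) = 0.4321 m·K/W
ΣR = 0.01214 + 4.979×10^-4 + 2.013 + 0.4321 = 2.458 m·K/W
Q' = ΔT/ΣR = (6.25 °C − 19.1 °C)/2.458 = -5.23 W/m
(Negative Q' ⇒ heat flows inward; heat gain = 5.23 W/m.)

Q' = 5.23 W/m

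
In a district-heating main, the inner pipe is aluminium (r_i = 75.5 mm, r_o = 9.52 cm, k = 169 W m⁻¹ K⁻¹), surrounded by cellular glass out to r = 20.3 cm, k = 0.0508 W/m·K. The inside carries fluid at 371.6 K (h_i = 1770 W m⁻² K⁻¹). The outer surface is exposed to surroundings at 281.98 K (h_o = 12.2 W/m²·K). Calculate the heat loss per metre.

Treat each layer as a resistance in series:
  R'_conv,in = 1/(2πr h) = 1/(2π·0.0755·1770) = 0.001191 m·K/W
  R'_aluminium = ln(0.0952/0.0755)/(2πk) = 0.2318/(2π·169) = 2.183×10^-4 m·K/W
  R'_cellular glass = ln(0.203/0.0952)/(2πk) = 0.7572/(2π·0.0508) = 2.372 m·K/W
  R'_conv,out = 1/(2πr h) = 1/(2π·0.203·12.2) = 0.06426 m·K/W
ΣR = 0.001191 + 2.183×10^-4 + 2.372 + 0.06426 = 2.438 m·K/W
Q' = ΔT/ΣR = (371.6 K − 281.98 K)/2.438 = 36.8 W/m

Q' = 36.8 W/m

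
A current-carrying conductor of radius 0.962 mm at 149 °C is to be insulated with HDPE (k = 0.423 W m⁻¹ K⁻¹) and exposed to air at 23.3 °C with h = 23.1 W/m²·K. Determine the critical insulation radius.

r_cr = 1.83 cm

For a cylinder, r_cr = k_ins/h = 0.423/23.1 = 0.0183 m = 1.83 cm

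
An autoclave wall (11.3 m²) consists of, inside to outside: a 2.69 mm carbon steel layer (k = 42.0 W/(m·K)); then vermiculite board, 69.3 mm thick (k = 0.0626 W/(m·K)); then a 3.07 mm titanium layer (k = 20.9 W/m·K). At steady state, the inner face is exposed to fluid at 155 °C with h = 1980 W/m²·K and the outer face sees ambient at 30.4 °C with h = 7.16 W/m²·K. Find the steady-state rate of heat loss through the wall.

Treat each layer as a resistance in series:
  R_conv,in = 1/(hA) = 1/(1980·11.3) = 4.469×10^-5 K/W
  R_carbon steel = L/(kA) = 0.00269/(42.0·11.3) = 5.668×10^-6 K/W
  R_vermiculite board = L/(kA) = 0.0693/(0.0626·11.3) = 0.09797 K/W
  R_titanium = L/(kA) = 0.00307/(20.9·11.3) = 1.300×10^-5 K/W
  R_conv,out = 1/(hA) = 1/(7.16·11.3) = 0.01236 K/W
ΣR = 4.469×10^-5 + 5.668×10^-6 + 0.09797 + 1.300×10^-5 + 0.01236 = 0.1104 K/W
Q = ΔT/ΣR = (155 °C − 30.4 °C)/0.1104 = 1130 W

Q = 1130 W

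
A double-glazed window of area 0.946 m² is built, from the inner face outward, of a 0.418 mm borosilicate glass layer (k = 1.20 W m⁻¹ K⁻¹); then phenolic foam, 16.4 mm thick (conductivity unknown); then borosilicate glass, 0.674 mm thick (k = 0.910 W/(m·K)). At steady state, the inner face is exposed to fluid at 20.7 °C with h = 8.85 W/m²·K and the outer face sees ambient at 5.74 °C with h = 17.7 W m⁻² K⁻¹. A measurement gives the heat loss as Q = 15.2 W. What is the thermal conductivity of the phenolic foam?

ΣR = ΔT/Q = |20.7 − 5.74|/15.2 = 0.9842 K/W
Known resistances:
  R_conv,in = 1/(hA) = 1/(8.85·0.946) = 0.1194 K/W
  R_borosilicate glass = L/(kA) = 4.18×10^-4/(1.20·0.946) = 3.682×10^-4 K/W
  R_borosilicate glass = L/(kA) = 6.74×10^-4/(0.910·0.946) = 7.829×10^-4 K/W
  R_conv,out = 1/(hA) = 1/(17.7·0.946) = 0.05972 K/W
R_phenolic foam = ΣR − ΣR_known = 0.9842 − 0.1803 = 0.8039 K/W
L/(kA) = 0.8039 ⇒ k = 0.0164/(0.8039·0.946) = 0.0216 W/m·K

k = 0.0216 W/m·K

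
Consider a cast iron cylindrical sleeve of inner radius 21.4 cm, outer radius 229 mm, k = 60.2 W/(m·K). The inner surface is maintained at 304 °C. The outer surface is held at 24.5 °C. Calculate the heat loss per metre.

Q' = 1.56×10^6 W/m

Q' = 2πk·ΔT/ln(r₂/r₁) = 2π × 60.2 × 279.5 / ln(0.229/0.214) = 1.56×10^6 W/m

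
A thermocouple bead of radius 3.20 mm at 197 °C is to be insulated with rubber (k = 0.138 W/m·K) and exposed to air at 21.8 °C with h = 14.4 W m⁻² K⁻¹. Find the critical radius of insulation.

r_cr = 1.92 cm

For a sphere, r_cr = 2k_ins/h = 2·0.138/14.4 = 0.0192 m = 1.92 cm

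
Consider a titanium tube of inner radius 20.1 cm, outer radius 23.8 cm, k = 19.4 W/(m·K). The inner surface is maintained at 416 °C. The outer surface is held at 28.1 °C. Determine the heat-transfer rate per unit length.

Q' = 2.80×10^5 W/m

Q' = 2πk·ΔT/ln(r₂/r₁) = 2π × 19.4 × 387.9 / ln(0.238/0.201) = 2.80×10^5 W/m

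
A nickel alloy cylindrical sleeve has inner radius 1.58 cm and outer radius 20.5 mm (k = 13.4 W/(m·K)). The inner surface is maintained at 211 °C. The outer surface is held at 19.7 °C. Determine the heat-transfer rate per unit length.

Q' = 2πk·ΔT/ln(r₂/r₁) = 2π × 13.4 × 191.3 / ln(0.0205/0.0158) = 61800 W/m

Q' = 61800 W/m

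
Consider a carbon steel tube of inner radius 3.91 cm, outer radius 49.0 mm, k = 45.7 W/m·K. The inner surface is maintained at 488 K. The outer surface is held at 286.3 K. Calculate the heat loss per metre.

Q' = 257 kW/m

Q' = 2πk·ΔT/ln(r₂/r₁) = 2π × 45.7 × 201.7 / ln(0.0490/0.0391) = 2.57×10^5 W/m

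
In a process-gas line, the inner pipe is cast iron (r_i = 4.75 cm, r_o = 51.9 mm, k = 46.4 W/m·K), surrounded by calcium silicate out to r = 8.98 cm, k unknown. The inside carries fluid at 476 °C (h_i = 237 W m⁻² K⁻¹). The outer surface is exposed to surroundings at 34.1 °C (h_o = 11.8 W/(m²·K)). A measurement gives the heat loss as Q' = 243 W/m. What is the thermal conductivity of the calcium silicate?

ΣR = ΔT/Q' = |476 − 34.1|/243 = 1.819 m·K/W
Known resistances:
  R'_conv,in = 1/(2πr h) = 1/(2π·0.0475·237) = 0.01414 m·K/W
  R'_cast iron = ln(0.0519/0.0475)/(2πk) = 0.08859/(2π·46.4) = 3.039×10^-4 m·K/W
  R'_conv,out = 1/(2πr h) = 1/(2π·0.0898·11.8) = 0.1502 m·K/W
R_calcium silicate = ΣR − ΣR_known = 1.819 − 0.1646 = 1.654 m·K/W
ln(r₂/r₁)/(2πk) = 1.654 ⇒ k = 0.5483/(2π·1.654) = 0.0528 W/m·K

k = 0.0528 W/m·K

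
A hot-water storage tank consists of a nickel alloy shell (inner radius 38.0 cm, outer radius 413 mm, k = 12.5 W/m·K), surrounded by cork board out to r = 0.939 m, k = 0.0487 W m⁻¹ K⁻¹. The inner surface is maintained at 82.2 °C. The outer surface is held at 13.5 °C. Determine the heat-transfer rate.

Q = 31.0 W

Series thermal resistances, inner to outer:
  R_nickel alloy = (1/0.380 − 1/0.413)/(4πk) = 0.2103/(4π·12.5) = 0.001339 K/W
  R_cork board = (1/0.413 − 1/0.939)/(4πk) = 1.356/(4π·0.0487) = 2.216 K/W
ΣR = 0.001339 + 2.216 = 2.217 K/W
Q = ΔT/ΣR = (82.2 °C − 13.5 °C)/2.217 = 31.0 W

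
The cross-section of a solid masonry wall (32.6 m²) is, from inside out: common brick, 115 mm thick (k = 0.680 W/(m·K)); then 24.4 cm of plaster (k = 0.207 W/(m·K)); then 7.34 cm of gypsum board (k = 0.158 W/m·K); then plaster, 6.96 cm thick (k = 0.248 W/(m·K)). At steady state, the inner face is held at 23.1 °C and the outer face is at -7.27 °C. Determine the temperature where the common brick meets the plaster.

Resistance network (inner→outer):
  R_common brick = L/(kA) = 0.115/(0.680·32.6) = 0.005188 K/W
  R_plaster = L/(kA) = 0.244/(0.207·32.6) = 0.03616 K/W
  R_gypsum board = L/(kA) = 0.0734/(0.158·32.6) = 0.01425 K/W
  R_plaster = L/(kA) = 0.0696/(0.248·32.6) = 0.008609 K/W
ΣR = 0.005188 + 0.03616 + 0.01425 + 0.008609 = 0.06421 K/W
Q = ΔT/ΣR = (23.1 °C − -7.27 °C)/0.06421 = 473.0 W
From the inner boundary to the common brick/plaster interface, ΣR_partial = 0.005188 K/W.
T_interface = T_in − Q·ΣR_partial = 23.1 °C − (473.0)(0.005188) = 20.6 °C

T = 20.6 °C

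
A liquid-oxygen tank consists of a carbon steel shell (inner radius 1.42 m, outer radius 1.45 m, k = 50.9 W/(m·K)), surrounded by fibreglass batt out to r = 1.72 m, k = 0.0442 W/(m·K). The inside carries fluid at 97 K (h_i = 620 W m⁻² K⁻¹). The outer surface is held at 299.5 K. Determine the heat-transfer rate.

Q = 1040 W

Resistance network (inner→outer):
  R_conv,in = 1/(4πr²h) = 1/(4π·1.42²·620) = 6.365×10^-5 K/W
  R_carbon steel = (1/1.42 − 1/1.45)/(4πk) = 0.01457/(4π·50.9) = 2.278×10^-5 K/W
  R_fibreglass batt = (1/1.45 − 1/1.72)/(4πk) = 0.1083/(4π·0.0442) = 0.1949 K/W
ΣR = 6.365×10^-5 + 2.278×10^-5 + 0.1949 = 0.1950 K/W
Q = ΔT/ΣR = (97 K − 299.5 K)/0.1950 = -1040 W
(Negative Q ⇒ heat flows inward; heat gain = 1040 W.)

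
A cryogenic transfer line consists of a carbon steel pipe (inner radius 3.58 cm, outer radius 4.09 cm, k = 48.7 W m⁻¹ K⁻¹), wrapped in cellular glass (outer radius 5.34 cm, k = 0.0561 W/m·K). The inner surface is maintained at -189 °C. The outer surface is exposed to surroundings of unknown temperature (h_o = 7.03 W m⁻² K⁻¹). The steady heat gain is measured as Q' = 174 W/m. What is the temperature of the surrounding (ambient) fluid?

Series resistances:
  R'_carbon steel = ln(0.0409/0.0358)/(2πk) = 0.1332/(2π·48.7) = 4.352×10^-4 m·K/W
  R'_cellular glass = ln(0.0534/0.0409)/(2πk) = 0.2667/(2π·0.0561) = 0.7566 m·K/W
  R'_conv,out = 1/(2πr h) = 1/(2π·0.0534·7.03) = 0.4240 m·K/W
ΣR = 1.181 m·K/W
ΔT = Q'·ΣR = 174 × 1.181 = 205.5 K
Heat flows inward, so T_out = T_in + ΔT = -189 + 205.5 = 16.5 °C

T_out = 16.5 °C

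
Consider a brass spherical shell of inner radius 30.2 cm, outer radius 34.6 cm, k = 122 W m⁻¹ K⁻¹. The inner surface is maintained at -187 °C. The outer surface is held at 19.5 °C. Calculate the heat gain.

Q = 4πk·ΔT/(1/r₁ − 1/r₂) = 4π × 122 × 206.5 / (1/0.302 − 1/0.346) = 7.52×10^5 W

Q = 752 kW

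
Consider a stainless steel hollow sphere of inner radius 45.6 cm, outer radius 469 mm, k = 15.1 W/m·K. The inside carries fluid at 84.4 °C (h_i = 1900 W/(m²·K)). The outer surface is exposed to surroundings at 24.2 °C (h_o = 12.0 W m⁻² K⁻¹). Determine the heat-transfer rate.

Q = 1960 W

Treat each layer as a resistance in series:
  R_conv,in = 1/(4πr²h) = 1/(4π·0.456²·1900) = 2.014×10^-4 K/W
  R_stainless steel = (1/0.456 − 1/0.469)/(4πk) = 0.06079/(4π·15.1) = 3.203×10^-4 K/W
  R_conv,out = 1/(4πr²h) = 1/(4π·0.469²·12.0) = 0.03015 K/W
ΣR = 2.014×10^-4 + 3.203×10^-4 + 0.03015 = 0.03067 K/W
Q = ΔT/ΣR = (84.4 °C − 24.2 °C)/0.03067 = 1960 W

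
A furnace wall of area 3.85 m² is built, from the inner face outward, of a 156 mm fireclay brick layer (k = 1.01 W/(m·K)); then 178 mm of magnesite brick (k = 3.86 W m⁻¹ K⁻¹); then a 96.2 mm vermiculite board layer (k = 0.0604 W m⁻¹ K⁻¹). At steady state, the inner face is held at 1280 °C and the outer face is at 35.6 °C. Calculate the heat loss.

Q = 2.67 kW

Resistance network (inner→outer):
  R_fireclay brick = L/(kA) = 0.156/(1.01·3.85) = 0.04012 K/W
  R_magnesite brick = L/(kA) = 0.178/(3.86·3.85) = 0.01198 K/W
  R_vermiculite board = L/(kA) = 0.0962/(0.0604·3.85) = 0.4137 K/W
ΣR = 0.04012 + 0.01198 + 0.4137 = 0.4658 K/W
Q = ΔT/ΣR = (1280 °C − 35.6 °C)/0.4658 = 2670 W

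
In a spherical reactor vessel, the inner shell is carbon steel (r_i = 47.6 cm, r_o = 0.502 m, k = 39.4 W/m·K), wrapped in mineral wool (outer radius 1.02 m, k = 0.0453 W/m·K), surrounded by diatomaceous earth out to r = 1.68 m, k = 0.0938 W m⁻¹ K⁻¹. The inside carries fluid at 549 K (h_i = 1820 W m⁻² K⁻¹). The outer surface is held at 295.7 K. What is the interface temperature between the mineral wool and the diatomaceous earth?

T = 335.0 K

Resistance network (inner→outer):
  R_conv,in = 1/(4πr²h) = 1/(4π·0.476²·1820) = 1.930×10^-4 K/W
  R_carbon steel = (1/0.476 − 1/0.502)/(4πk) = 0.1088/(4π·39.4) = 2.198×10^-4 K/W
  R_mineral wool = (1/0.502 − 1/1.02)/(4πk) = 1.012/(4π·0.0453) = 1.777 K/W
  R_diatomaceous earth = (1/1.02 − 1/1.68)/(4πk) = 0.3852/(4π·0.0938) = 0.3268 K/W
ΣR = 1.930×10^-4 + 2.198×10^-4 + 1.777 + 0.3268 = 2.104 K/W
Q = ΔT/ΣR = (549 K − 295.7 K)/2.104 = 120.4 W
From the inner boundary to the mineral wool/diatomaceous earth interface, ΣR_partial = 1.777 K/W.
T_interface = T_in − Q·ΣR_partial = 549 K − (120.4)(1.777) = 335.0 K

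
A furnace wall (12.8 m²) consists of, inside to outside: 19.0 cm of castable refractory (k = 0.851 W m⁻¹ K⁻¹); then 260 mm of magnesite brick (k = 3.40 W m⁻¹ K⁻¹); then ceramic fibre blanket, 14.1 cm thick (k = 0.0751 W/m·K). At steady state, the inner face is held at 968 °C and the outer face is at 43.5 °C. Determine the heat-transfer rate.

Q = 5440 W

Resistance network (inner→outer):
  R_castable refractory = L/(kA) = 0.190/(0.851·12.8) = 0.01744 K/W
  R_magnesite brick = L/(kA) = 0.260/(3.40·12.8) = 0.005974 K/W
  R_ceramic fibre blanket = L/(kA) = 0.141/(0.0751·12.8) = 0.1467 K/W
ΣR = 0.01744 + 0.005974 + 0.1467 = 0.1701 K/W
Q = ΔT/ΣR = (968 °C − 43.5 °C)/0.1701 = 5440 W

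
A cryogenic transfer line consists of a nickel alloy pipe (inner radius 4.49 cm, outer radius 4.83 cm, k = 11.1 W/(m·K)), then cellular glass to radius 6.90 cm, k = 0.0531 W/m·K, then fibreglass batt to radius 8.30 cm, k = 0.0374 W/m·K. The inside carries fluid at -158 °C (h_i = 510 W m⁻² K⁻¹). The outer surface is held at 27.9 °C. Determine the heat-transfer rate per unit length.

Q' = 99.8 W/m

Series thermal resistances, inner to outer:
  R'_conv,in = 1/(2πr h) = 1/(2π·0.0449·510) = 0.006950 m·K/W
  R'_nickel alloy = ln(0.0483/0.0449)/(2πk) = 0.07299/(2π·11.1) = 0.001047 m·K/W
  R'_cellular glass = ln(0.0690/0.0483)/(2πk) = 0.3567/(2π·0.0531) = 1.069 m·K/W
  R'_fibreglass batt = ln(0.0830/0.0690)/(2πk) = 0.1847/(2π·0.0374) = 0.7861 m·K/W
ΣR = 0.006950 + 0.001047 + 1.069 + 0.7861 = 1.863 m·K/W
Q' = ΔT/ΣR = (-158 °C − 27.9 °C)/1.863 = -99.8 W/m
(Negative Q' ⇒ heat flows inward; heat gain = 99.8 W/m.)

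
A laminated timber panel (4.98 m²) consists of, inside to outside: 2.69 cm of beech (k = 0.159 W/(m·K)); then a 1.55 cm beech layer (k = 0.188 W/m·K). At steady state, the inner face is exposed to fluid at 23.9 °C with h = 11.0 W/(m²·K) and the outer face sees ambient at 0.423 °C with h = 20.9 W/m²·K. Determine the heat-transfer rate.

Q = 299 W

Treat each layer as a resistance in series:
  R_conv,in = 1/(hA) = 1/(11.0·4.98) = 0.01825 K/W
  R_beech = L/(kA) = 0.0269/(0.159·4.98) = 0.03397 K/W
  R_beech = L/(kA) = 0.0155/(0.188·4.98) = 0.01656 K/W
  R_conv,out = 1/(hA) = 1/(20.9·4.98) = 0.009608 K/W
ΣR = 0.01825 + 0.03397 + 0.01656 + 0.009608 = 0.07839 K/W
Q = ΔT/ΣR = (23.9 °C − 0.423 °C)/0.07839 = 299 W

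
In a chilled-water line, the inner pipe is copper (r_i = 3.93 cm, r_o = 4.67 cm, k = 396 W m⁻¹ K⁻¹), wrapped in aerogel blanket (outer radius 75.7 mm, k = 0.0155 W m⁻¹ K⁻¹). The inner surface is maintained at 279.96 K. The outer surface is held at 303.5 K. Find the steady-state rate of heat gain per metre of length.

Treat each layer as a resistance in series:
  R'_copper = ln(0.0467/0.0393)/(2πk) = 0.1725/(2π·396) = 6.934×10^-5 m·K/W
  R'_aerogel blanket = ln(0.0757/0.0467)/(2πk) = 0.4830/(2π·0.0155) = 4.960 m·K/W
ΣR = 6.934×10^-5 + 4.960 = 4.960 m·K/W
Q' = ΔT/ΣR = (279.96 K − 303.5 K)/4.960 = -4.75 W/m
(Negative Q' ⇒ heat flows inward; heat gain = 4.75 W/m.)

Q' = 4.75 W/m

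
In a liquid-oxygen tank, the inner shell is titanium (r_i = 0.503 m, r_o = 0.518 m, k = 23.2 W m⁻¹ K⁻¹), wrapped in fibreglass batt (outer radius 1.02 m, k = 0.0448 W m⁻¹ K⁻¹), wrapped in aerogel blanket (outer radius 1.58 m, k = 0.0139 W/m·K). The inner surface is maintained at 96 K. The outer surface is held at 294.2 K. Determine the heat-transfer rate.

Q = 53.9 W

Treat each layer as a resistance in series:
  R_titanium = (1/0.503 − 1/0.518)/(4πk) = 0.05757/(4π·23.2) = 1.975×10^-4 K/W
  R_fibreglass batt = (1/0.518 − 1/1.02)/(4πk) = 0.9501/(4π·0.0448) = 1.688 K/W
  R_aerogel blanket = (1/1.02 − 1/1.58)/(4πk) = 0.3475/(4π·0.0139) = 1.989 K/W
ΣR = 1.975×10^-4 + 1.688 + 1.989 = 3.677 K/W
Q = ΔT/ΣR = (96 K − 294.2 K)/3.677 = -53.9 W
(Negative Q ⇒ heat flows inward; heat gain = 53.9 W.)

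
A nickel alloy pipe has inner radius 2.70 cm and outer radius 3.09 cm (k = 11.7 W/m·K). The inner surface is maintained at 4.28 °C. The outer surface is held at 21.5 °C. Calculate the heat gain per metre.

Q' = 9.38 kW/m

Q' = 2πk·ΔT/ln(r₂/r₁) = 2π × 11.7 × 17.22 / ln(0.0309/0.0270) = 9380 W/m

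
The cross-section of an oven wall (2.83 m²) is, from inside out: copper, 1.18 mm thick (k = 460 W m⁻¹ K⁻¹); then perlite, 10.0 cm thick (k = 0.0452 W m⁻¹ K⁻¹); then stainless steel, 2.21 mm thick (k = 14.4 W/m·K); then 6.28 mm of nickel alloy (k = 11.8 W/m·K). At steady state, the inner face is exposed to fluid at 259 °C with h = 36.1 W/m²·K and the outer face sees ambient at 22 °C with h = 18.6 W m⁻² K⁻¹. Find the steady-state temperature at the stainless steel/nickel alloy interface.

T = 27.6 °C

Resistance network (inner→outer):
  R_conv,in = 1/(hA) = 1/(36.1·2.83) = 0.009788 K/W
  R_copper = L/(kA) = 0.00118/(460·2.83) = 9.064×10^-7 K/W
  R_perlite = L/(kA) = 0.100/(0.0452·2.83) = 0.7818 K/W
  R_stainless steel = L/(kA) = 0.00221/(14.4·2.83) = 5.423×10^-5 K/W
  R_nickel alloy = L/(kA) = 0.00628/(11.8·2.83) = 1.881×10^-4 K/W
  R_conv,out = 1/(hA) = 1/(18.6·2.83) = 0.01900 K/W
ΣR = 0.009788 + 9.064×10^-7 + 0.7818 + 5.423×10^-5 + 1.881×10^-4 + 0.01900 = 0.8108 K/W
Q = ΔT/ΣR = (259 °C − 22 °C)/0.8108 = 292.3 W
From the inner boundary to the stainless steel/nickel alloy interface, ΣR_partial = 0.7916 K/W.
T_interface = T_in − Q·ΣR_partial = 259 °C − (292.3)(0.7916) = 27.6 °C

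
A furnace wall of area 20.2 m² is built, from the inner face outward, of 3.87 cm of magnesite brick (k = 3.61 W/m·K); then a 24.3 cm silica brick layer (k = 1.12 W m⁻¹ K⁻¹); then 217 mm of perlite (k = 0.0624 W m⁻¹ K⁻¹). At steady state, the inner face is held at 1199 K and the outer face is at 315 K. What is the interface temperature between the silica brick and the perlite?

Treat each layer as a resistance in series:
  R_magnesite brick = L/(kA) = 0.0387/(3.61·20.2) = 5.307×10^-4 K/W
  R_silica brick = L/(kA) = 0.243/(1.12·20.2) = 0.01074 K/W
  R_perlite = L/(kA) = 0.217/(0.0624·20.2) = 0.1722 K/W
ΣR = 5.307×10^-4 + 0.01074 + 0.1722 = 0.1835 K/W
Q = ΔT/ΣR = (1199 K − 315 K)/0.1835 = 4817 W
From the inner boundary to the silica brick/perlite interface, ΣR_partial = 0.01127 K/W.
T_interface = T_in − Q·ΣR_partial = 1199 K − (4817)(0.01127) = 1145 K

T = 1145 K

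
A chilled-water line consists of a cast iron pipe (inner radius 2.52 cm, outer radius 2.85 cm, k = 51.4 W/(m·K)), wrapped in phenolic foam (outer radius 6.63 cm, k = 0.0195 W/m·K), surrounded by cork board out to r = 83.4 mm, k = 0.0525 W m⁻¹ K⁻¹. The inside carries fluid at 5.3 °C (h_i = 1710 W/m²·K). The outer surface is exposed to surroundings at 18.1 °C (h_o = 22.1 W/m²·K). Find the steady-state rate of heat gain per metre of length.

Q' = 1.67 W/m

Treat each layer as a resistance in series:
  R'_conv,in = 1/(2πr h) = 1/(2π·0.0252·1710) = 0.003693 m·K/W
  R'_cast iron = ln(0.0285/0.0252)/(2πk) = 0.1231/(2π·51.4) = 3.810×10^-4 m·K/W
  R'_phenolic foam = ln(0.0663/0.0285)/(2πk) = 0.8443/(2π·0.0195) = 6.891 m·K/W
  R'_cork board = ln(0.0834/0.0663)/(2πk) = 0.2295/(2π·0.0525) = 0.6956 m·K/W
  R'_conv,out = 1/(2πr h) = 1/(2π·0.0834·22.1) = 0.08635 m·K/W
ΣR = 0.003693 + 3.810×10^-4 + 6.891 + 0.6956 + 0.08635 = 7.677 m·K/W
Q' = ΔT/ΣR = (5.3 °C − 18.1 °C)/7.677 = -1.67 W/m
(Negative Q' ⇒ heat flows inward; heat gain = 1.67 W/m.)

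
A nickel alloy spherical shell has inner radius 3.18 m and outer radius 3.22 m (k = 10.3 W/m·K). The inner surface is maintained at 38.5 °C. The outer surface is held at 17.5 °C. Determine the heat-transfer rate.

Q = 696 kW

Q = 4πk·ΔT/(1/r₁ − 1/r₂) = 4π × 10.3 × 21 / (1/3.18 − 1/3.22) = 6.96×10^5 W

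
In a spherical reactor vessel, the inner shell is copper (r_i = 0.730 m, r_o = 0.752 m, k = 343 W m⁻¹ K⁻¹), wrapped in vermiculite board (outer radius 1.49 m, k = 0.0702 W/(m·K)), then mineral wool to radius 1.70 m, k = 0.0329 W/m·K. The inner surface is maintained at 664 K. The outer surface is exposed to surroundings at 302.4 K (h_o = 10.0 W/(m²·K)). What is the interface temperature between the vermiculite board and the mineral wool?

Treat each layer as a resistance in series:
  R_copper = (1/0.730 − 1/0.752)/(4πk) = 0.04008/(4π·343) = 9.298×10^-6 K/W
  R_vermiculite board = (1/0.752 − 1/1.49)/(4πk) = 0.6586/(4π·0.0702) = 0.7466 K/W
  R_mineral wool = (1/1.49 − 1/1.70)/(4πk) = 0.08291/(4π·0.0329) = 0.2005 K/W
  R_conv,out = 1/(4πr²h) = 1/(4π·1.70²·10.0) = 0.002754 K/W
ΣR = 9.298×10^-6 + 0.7466 + 0.2005 + 0.002754 = 0.9499 K/W
Q = ΔT/ΣR = (664 K − 302.4 K)/0.9499 = 380.7 W
From the inner boundary to the vermiculite board/mineral wool interface, ΣR_partial = 0.7466 K/W.
T_interface = T_in − Q·ΣR_partial = 664 K − (380.7)(0.7466) = 380 K

T = 380 K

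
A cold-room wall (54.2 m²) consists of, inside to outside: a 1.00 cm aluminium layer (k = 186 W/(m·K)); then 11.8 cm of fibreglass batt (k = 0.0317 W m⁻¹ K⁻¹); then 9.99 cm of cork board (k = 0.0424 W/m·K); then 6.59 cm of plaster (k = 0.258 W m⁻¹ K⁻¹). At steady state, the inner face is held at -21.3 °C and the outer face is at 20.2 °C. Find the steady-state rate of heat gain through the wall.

Treat each layer as a resistance in series:
  R_aluminium = L/(kA) = 0.0100/(186·54.2) = 9.919×10^-7 K/W
  R_fibreglass batt = L/(kA) = 0.118/(0.0317·54.2) = 0.06868 K/W
  R_cork board = L/(kA) = 0.0999/(0.0424·54.2) = 0.04347 K/W
  R_plaster = L/(kA) = 0.0659/(0.258·54.2) = 0.004713 K/W
ΣR = 9.919×10^-7 + 0.06868 + 0.04347 + 0.004713 = 0.1169 K/W
Q = ΔT/ΣR = (-21.3 °C − 20.2 °C)/0.1169 = -355 W
(Negative Q ⇒ heat flows inward; heat gain = 355 W.)

Q = 355 W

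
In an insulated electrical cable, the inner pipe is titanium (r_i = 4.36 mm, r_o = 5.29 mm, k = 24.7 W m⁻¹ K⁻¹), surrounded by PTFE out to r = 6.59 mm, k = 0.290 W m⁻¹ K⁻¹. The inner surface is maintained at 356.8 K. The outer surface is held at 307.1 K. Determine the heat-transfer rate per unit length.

Q' = 408 W/m

Resistance network (inner→outer):
  R'_titanium = ln(0.00529/0.00436)/(2πk) = 0.1933/(2π·24.7) = 0.001246 m·K/W
  R'_PTFE = ln(0.00659/0.00529)/(2πk) = 0.2197/(2π·0.290) = 0.1206 m·K/W
ΣR = 0.001246 + 0.1206 = 0.1218 m·K/W
Q' = ΔT/ΣR = (356.8 K − 307.1 K)/0.1218 = 408 W/m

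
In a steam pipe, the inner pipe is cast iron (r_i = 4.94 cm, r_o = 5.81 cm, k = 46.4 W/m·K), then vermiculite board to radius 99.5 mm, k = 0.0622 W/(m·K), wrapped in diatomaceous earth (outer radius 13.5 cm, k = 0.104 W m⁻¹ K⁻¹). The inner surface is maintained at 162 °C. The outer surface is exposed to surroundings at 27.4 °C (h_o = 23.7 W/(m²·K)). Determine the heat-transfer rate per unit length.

Q' = 71.1 W/m

Resistance network (inner→outer):
  R'_cast iron = ln(0.0581/0.0494)/(2πk) = 0.1622/(2π·46.4) = 5.564×10^-4 m·K/W
  R'_vermiculite board = ln(0.0995/0.0581)/(2πk) = 0.5380/(2π·0.0622) = 1.377 m·K/W
  R'_diatomaceous earth = ln(0.135/0.0995)/(2πk) = 0.3051/(2π·0.104) = 0.4669 m·K/W
  R'_conv,out = 1/(2πr h) = 1/(2π·0.135·23.7) = 0.04974 m·K/W
ΣR = 5.564×10^-4 + 1.377 + 0.4669 + 0.04974 = 1.894 m·K/W
Q' = ΔT/ΣR = (162 °C − 27.4 °C)/1.894 = 71.1 W/m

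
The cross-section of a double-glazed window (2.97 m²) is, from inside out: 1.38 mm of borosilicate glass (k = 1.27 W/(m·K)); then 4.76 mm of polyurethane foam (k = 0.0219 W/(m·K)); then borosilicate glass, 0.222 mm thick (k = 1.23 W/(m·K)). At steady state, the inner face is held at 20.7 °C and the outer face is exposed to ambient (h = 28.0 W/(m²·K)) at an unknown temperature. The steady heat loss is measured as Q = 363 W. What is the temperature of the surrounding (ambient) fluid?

Sum the resistances:
  R_borosilicate glass = L/(kA) = 0.00138/(1.27·2.97) = 3.659×10^-4 K/W
  R_polyurethane foam = L/(kA) = 0.00476/(0.0219·2.97) = 0.07318 K/W
  R_borosilicate glass = L/(kA) = 2.22×10^-4/(1.23·2.97) = 6.077×10^-5 K/W
  R_conv,out = 1/(hA) = 1/(28.0·2.97) = 0.01203 K/W
ΣR = 0.08563 K/W
ΔT = Q·ΣR = 363 × 0.08563 = 31.08 K
Heat flows outward, so T_out = T_in − ΔT = 20.7 − 31.08 = -10.4 °C

T_out = -10.4 °C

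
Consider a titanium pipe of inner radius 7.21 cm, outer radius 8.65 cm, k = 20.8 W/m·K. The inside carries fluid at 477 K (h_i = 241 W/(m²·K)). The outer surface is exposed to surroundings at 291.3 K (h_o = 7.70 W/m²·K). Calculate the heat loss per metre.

Resistance network (inner→outer):
  R'_conv,in = 1/(2πr h) = 1/(2π·0.0721·241) = 0.009159 m·K/W
  R'_titanium = ln(0.0865/0.0721)/(2πk) = 0.1821/(2π·20.8) = 0.001393 m·K/W
  R'_conv,out = 1/(2πr h) = 1/(2π·0.0865·7.70) = 0.2390 m·K/W
ΣR = 0.009159 + 0.001393 + 0.2390 = 0.2496 m·K/W
Q' = ΔT/ΣR = (477 K − 291.3 K)/0.2496 = 744 W/m

Q' = 744 W/m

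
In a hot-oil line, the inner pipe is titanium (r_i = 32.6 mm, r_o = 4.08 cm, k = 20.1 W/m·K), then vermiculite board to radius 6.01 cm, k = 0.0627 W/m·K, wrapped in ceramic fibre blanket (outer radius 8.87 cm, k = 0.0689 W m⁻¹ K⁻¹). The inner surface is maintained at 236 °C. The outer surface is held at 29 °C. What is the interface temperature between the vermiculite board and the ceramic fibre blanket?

T = 128 °C

Treat each layer as a resistance in series:
  R'_titanium = ln(0.0408/0.0326)/(2πk) = 0.2244/(2π·20.1) = 0.001777 m·K/W
  R'_vermiculite board = ln(0.0601/0.0408)/(2πk) = 0.3873/(2π·0.0627) = 0.9832 m·K/W
  R'_ceramic fibre blanket = ln(0.0887/0.0601)/(2πk) = 0.3893/(2π·0.0689) = 0.8991 m·K/W
ΣR = 0.001777 + 0.9832 + 0.8991 = 1.884 m·K/W
Q' = ΔT/ΣR = (236 °C − 29 °C)/1.884 = 109.9 W/m
From the inner boundary to the vermiculite board/ceramic fibre blanket interface, ΣR_partial = 0.9850 m·K/W.
T_interface = T_in − Q'·ΣR_partial = 236 °C − (109.9)(0.9850) = 128 °C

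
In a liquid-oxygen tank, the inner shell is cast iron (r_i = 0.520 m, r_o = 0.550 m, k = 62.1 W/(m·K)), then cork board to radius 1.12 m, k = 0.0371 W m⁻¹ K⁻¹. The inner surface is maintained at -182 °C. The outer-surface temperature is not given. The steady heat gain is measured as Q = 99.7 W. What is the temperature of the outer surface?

Sum the resistances:
  R_cast iron = (1/0.520 − 1/0.550)/(4πk) = 0.1049/(4π·62.1) = 1.344×10^-4 K/W
  R_cork board = (1/0.550 − 1/1.12)/(4πk) = 0.9253/(4π·0.0371) = 1.985 K/W
ΣR = 1.985 K/W
ΔT = Q·ΣR = 99.7 × 1.985 = 197.9 K
Heat flows inward, so T_out = T_in + ΔT = -182 + 197.9 = 15.9 °C

T_out = 15.9 °C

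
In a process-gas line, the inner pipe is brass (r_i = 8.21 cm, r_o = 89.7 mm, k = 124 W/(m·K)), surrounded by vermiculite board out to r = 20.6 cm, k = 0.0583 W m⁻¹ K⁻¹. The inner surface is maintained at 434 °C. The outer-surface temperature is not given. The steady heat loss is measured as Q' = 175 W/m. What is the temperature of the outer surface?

T_out = 36.8 °C

Sum the resistances:
  R'_brass = ln(0.0897/0.0821)/(2πk) = 0.08853/(2π·124) = 1.136×10^-4 m·K/W
  R'_vermiculite board = ln(0.206/0.0897)/(2πk) = 0.8314/(2π·0.0583) = 2.270 m·K/W
ΣR = 2.270 m·K/W
ΔT = Q'·ΣR = 175 × 2.270 = 397.2 K
Heat flows outward, so T_out = T_in − ΔT = 434 − 397.2 = 36.8 °C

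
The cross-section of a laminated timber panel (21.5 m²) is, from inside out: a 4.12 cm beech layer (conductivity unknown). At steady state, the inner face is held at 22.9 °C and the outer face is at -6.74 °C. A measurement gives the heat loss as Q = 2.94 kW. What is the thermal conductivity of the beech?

k = 0.190 W/m·K

ΣR = ΔT/Q = |22.9 − -6.74|/2940 = 0.01008 K/W
L/(kA) = 0.01008 ⇒ k = 0.0412/(0.01008·21.5) = 0.190 W/m·K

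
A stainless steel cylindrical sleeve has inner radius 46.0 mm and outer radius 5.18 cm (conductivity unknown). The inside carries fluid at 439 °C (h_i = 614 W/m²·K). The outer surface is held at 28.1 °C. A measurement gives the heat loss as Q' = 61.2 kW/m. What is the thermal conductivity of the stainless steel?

k = 17.5 W/m·K

ΣR = ΔT/Q' = |439 − 28.1|/61200 = 0.006714 m·K/W
Known resistances:
  R'_conv,in = 1/(2πr h) = 1/(2π·0.0460·614) = 0.005635 m·K/W
R_stainless steel = ΣR − ΣR_known = 0.006714 − 0.005635 = 0.001079 m·K/W
ln(r₂/r₁)/(2πk) = 0.001079 ⇒ k = 0.1187/(2π·0.001079) = 17.5 W/m·K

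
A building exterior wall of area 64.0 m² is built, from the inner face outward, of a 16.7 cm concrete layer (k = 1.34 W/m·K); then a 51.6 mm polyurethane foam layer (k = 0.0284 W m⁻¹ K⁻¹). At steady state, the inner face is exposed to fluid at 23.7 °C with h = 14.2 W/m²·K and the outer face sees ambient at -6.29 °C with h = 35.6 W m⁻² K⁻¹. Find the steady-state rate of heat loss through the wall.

Q = 941 W

Treat each layer as a resistance in series:
  R_conv,in = 1/(hA) = 1/(14.2·64.0) = 0.001100 K/W
  R_concrete = L/(kA) = 0.167/(1.34·64.0) = 0.001947 K/W
  R_polyurethane foam = L/(kA) = 0.0516/(0.0284·64.0) = 0.02839 K/W
  R_conv,out = 1/(hA) = 1/(35.6·64.0) = 4.389×10^-4 K/W
ΣR = 0.001100 + 0.001947 + 0.02839 + 4.389×10^-4 = 0.03188 K/W
Q = ΔT/ΣR = (23.7 °C − -6.29 °C)/0.03188 = 941 W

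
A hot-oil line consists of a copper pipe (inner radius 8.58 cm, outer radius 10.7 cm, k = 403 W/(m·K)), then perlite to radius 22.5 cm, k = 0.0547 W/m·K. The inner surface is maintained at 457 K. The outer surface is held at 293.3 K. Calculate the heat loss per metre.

Q' = 75.7 W/m

Resistance network (inner→outer):
  R'_copper = ln(0.107/0.0858)/(2πk) = 0.2208/(2π·403) = 8.720×10^-5 m·K/W
  R'_perlite = ln(0.225/0.107)/(2πk) = 0.7433/(2π·0.0547) = 2.163 m·K/W
ΣR = 8.720×10^-5 + 2.163 = 2.163 m·K/W
Q' = ΔT/ΣR = (457 K − 293.3 K)/2.163 = 75.7 W/m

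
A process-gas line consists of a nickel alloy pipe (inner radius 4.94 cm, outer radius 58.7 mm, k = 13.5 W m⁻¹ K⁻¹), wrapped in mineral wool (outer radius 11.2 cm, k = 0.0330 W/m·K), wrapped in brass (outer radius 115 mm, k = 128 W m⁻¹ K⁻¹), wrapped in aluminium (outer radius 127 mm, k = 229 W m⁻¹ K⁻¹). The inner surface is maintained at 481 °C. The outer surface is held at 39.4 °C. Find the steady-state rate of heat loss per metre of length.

Series thermal resistances, inner to outer:
  R'_nickel alloy = ln(0.0587/0.0494)/(2πk) = 0.1725/(2π·13.5) = 0.002034 m·K/W
  R'_mineral wool = ln(0.112/0.0587)/(2πk) = 0.6461/(2π·0.0330) = 3.116 m·K/W
  R'_brass = ln(0.115/0.112)/(2πk) = 0.02643/(2π·128) = 3.287×10^-5 m·K/W
  R'_aluminium = ln(0.127/0.115)/(2πk) = 0.09925/(2π·229) = 6.898×10^-5 m·K/W
ΣR = 0.002034 + 3.116 + 3.287×10^-5 + 6.898×10^-5 = 3.118 m·K/W
Q' = ΔT/ΣR = (481 °C − 39.4 °C)/3.118 = 142 W/m

Q' = 142 W/m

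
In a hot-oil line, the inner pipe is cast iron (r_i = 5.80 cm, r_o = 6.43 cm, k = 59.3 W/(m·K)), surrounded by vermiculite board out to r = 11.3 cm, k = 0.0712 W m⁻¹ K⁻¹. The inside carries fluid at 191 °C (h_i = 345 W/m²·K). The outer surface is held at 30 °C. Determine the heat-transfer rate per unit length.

Resistance network (inner→outer):
  R'_conv,in = 1/(2πr h) = 1/(2π·0.0580·345) = 0.007954 m·K/W
  R'_cast iron = ln(0.0643/0.0580)/(2πk) = 0.1031/(2π·59.3) = 2.768×10^-4 m·K/W
  R'_vermiculite board = ln(0.113/0.0643)/(2πk) = 0.5638/(2π·0.0712) = 1.260 m·K/W
ΣR = 0.007954 + 2.768×10^-4 + 1.260 = 1.268 m·K/W
Q' = ΔT/ΣR = (191 °C − 30 °C)/1.268 = 127 W/m

Q' = 127 W/m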